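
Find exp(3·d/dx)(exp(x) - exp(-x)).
2 \sinh{\left(x + 3 \right)}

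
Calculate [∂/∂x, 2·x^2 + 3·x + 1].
4 x + 3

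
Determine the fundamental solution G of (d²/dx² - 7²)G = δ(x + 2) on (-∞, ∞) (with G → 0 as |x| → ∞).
-\frac{e^{-7|x + 2|}}{14}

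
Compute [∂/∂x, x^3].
3 x^{2}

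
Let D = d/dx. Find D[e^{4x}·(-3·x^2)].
6 x \left(- 2 x - 1\right) e^{4 x}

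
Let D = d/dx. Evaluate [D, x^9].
9 x^{8}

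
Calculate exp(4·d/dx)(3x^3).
3 x^{3} + 36 x^{2} + 144 x + 192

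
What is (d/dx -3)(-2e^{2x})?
2 e^{2 x}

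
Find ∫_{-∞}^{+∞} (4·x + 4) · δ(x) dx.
4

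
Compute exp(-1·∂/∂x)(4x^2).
4 x^{2} - 8 x + 4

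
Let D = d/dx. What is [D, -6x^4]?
- 24 x^{3}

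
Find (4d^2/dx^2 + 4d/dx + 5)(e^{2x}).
29 e^{2 x}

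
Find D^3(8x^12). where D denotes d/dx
10560 x^{9}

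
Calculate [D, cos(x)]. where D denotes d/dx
- \sin{\left(x \right)}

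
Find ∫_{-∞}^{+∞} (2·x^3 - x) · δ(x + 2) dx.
-14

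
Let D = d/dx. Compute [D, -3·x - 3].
-3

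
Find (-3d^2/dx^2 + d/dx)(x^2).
2 x - 6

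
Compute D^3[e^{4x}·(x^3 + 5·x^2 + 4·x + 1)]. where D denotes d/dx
\left(64 x^{3} + 464 x^{2} + 808 x + 382\right) e^{4 x}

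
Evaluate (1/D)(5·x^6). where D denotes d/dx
\frac{5 x^{7}}{7}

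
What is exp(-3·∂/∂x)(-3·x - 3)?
6 - 3 x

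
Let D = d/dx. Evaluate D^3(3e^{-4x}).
- 192 e^{- 4 x}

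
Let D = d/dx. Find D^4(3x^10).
15120 x^{6}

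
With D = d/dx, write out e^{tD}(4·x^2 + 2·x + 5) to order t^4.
4 t^{2} + 2 t \left(4 x + 1\right) + 4 x^{2} + 2 x + 5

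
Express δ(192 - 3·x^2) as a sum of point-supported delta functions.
\frac{\delta(x - 8) + \delta(x + 8)}{48}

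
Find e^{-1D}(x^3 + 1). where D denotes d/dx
x \left(x^{2} - 3 x + 3\right)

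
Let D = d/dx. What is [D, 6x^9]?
54 x^{8}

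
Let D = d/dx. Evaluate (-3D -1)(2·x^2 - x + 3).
x \left(- 2 x - 11\right)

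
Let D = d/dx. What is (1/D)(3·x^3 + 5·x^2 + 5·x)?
\frac{3 x^{4}}{4} + \frac{5 x^{3}}{3} + \frac{5 x^{2}}{2}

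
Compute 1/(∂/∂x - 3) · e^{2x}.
- e^{2 x}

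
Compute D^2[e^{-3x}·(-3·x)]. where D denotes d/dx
9 \left(2 - 3 x\right) e^{- 3 x}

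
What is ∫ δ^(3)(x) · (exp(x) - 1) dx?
-1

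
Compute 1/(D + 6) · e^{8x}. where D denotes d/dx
\frac{e^{8 x}}{14}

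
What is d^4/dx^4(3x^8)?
5040 x^{4}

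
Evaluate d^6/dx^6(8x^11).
2661120 x^{5}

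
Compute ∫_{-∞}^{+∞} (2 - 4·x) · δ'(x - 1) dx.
4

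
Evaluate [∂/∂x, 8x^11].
88 x^{10}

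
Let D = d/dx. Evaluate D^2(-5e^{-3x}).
- 45 e^{- 3 x}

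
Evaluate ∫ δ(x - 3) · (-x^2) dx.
-9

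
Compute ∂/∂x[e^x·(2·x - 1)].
\left(2 x + 1\right) e^{x}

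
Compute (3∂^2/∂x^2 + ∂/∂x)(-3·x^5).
15 x^{3} \left(- x - 12\right)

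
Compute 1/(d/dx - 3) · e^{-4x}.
- \frac{e^{- 4 x}}{7}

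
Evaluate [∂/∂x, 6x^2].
12 x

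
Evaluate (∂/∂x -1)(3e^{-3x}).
- 12 e^{- 3 x}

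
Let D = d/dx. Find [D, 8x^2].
16 x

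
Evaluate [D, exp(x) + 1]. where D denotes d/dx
e^{x}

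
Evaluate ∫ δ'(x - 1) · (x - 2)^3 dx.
-3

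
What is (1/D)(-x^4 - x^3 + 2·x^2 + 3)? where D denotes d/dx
- \frac{x^{5}}{5} - \frac{x^{4}}{4} + \frac{2 x^{3}}{3} + 3 x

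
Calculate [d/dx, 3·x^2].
6 x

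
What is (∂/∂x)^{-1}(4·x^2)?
\frac{4 x^{3}}{3}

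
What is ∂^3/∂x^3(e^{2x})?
8 e^{2 x}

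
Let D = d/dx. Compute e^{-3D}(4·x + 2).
4 x - 10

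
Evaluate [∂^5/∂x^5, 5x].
25\frac{d^{4}}{dx^{4}}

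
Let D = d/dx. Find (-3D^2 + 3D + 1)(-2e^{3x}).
34 e^{3 x}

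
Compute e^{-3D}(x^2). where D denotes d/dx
x^{2} - 6 x + 9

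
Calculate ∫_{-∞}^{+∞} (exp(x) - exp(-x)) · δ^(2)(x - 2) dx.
2 \sinh{\left(2 \right)}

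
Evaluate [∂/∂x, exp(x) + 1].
e^{x}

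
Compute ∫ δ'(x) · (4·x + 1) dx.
-4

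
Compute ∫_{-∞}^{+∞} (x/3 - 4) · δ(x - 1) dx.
- \frac{11}{3}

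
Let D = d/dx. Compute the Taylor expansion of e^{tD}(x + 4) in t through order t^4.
t + x + 4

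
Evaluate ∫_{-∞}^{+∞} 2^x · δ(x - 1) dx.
2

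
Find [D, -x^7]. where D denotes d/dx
- 7 x^{6}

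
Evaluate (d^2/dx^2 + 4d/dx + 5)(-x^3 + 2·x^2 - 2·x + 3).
- 5 x^{3} - 2 x^{2} + 11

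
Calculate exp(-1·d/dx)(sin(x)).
\sin{\left(x - 1 \right)}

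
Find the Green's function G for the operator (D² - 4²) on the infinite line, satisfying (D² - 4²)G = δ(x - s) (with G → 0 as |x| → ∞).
-\frac{e^{-4|x-s|}}{8}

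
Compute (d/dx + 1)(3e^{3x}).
12 e^{3 x}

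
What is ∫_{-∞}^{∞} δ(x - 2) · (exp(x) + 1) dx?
1 + e^{2}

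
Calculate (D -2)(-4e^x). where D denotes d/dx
4 e^{x}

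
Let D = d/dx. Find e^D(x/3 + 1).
\frac{x}{3} + \frac{4}{3}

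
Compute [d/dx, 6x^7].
42 x^{6}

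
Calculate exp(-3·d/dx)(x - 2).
x - 5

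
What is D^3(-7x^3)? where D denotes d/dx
-42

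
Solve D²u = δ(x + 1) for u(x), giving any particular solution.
\frac{|x + 1|}{2}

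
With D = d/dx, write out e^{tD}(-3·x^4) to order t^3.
3 x \left(- 4 t^{3} - 6 t^{2} x - 4 t x^{2} - x^{3}\right)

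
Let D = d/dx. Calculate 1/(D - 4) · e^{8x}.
\frac{e^{8 x}}{4}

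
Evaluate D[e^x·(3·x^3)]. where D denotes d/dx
3 x^{2} \left(x + 3\right) e^{x}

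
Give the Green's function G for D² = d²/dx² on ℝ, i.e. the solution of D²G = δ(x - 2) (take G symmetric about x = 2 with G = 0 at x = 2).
\frac{|x - 2|}{2}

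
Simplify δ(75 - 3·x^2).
\frac{\delta(x - 5) + \delta(x + 5)}{30}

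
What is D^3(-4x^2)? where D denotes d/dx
0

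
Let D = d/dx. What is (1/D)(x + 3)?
\frac{x^{2}}{2} + 3 x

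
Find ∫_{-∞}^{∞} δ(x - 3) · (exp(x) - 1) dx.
-1 + e^{3}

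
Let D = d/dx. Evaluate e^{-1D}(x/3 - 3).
\frac{x}{3} - \frac{10}{3}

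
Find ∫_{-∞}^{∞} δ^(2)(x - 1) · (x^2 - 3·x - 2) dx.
2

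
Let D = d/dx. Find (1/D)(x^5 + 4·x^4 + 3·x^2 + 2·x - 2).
\frac{x^{6}}{6} + \frac{4 x^{5}}{5} + x^{3} + x^{2} - 2 x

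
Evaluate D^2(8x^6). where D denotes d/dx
240 x^{4}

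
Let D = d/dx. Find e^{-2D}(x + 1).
x - 1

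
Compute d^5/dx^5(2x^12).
190080 x^{7}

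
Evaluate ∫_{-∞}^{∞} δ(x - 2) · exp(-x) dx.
e^{-2}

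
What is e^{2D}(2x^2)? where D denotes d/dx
2 x^{2} + 8 x + 8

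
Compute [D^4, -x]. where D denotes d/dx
-4D^{3}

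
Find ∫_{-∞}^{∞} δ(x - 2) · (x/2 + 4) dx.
5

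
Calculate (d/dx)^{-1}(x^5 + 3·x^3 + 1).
\frac{x^{6}}{6} + \frac{3 x^{4}}{4} + x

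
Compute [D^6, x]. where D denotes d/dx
6D^{5}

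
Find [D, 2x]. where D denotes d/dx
2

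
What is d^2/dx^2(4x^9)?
288 x^{7}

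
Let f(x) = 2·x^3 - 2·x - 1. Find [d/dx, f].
6 x^{2} - 2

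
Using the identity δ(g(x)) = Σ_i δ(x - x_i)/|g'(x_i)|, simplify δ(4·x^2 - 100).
\frac{\delta(x - 5) + \delta(x + 5)}{40}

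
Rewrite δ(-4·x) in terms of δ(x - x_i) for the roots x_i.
\frac{\delta(x)}{4}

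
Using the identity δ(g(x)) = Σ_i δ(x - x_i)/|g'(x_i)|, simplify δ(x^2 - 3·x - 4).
\frac{\delta(x + 1) + \delta(x - 4)}{5}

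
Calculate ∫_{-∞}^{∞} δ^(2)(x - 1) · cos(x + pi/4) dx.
- \cos{\left(\frac{\pi}{4} + 1 \right)}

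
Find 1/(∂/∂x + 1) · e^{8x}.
\frac{e^{8 x}}{9}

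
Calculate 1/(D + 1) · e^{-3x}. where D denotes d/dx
- \frac{e^{- 3 x}}{2}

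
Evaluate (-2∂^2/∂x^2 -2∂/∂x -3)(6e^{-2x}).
- 42 e^{- 2 x}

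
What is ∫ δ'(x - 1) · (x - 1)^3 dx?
0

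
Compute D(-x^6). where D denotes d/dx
- 6 x^{5}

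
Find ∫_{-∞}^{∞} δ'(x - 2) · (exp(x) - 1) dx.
- e^{2}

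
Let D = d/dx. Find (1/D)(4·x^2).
\frac{4 x^{3}}{3}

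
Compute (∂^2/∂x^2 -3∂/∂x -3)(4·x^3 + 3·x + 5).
- 12 x^{3} - 36 x^{2} + 15 x - 24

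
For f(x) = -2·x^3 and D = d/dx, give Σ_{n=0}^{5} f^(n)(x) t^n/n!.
- 2 t^{3} - 6 t^{2} x - 6 t x^{2} - 2 x^{3}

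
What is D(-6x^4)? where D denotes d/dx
- 24 x^{3}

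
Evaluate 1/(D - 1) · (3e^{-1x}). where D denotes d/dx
- \frac{3 e^{- x}}{2}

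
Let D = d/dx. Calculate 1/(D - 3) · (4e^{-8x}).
- \frac{4 e^{- 8 x}}{11}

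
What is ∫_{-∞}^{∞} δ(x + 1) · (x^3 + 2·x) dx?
-3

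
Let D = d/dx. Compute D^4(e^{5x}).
625 e^{5 x}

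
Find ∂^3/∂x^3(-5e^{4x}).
- 320 e^{4 x}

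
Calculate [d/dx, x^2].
2 x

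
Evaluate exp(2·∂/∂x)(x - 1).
x + 1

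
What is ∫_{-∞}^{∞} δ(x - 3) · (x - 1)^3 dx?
8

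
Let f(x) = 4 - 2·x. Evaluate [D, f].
-2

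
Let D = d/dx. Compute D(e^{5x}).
5 e^{5 x}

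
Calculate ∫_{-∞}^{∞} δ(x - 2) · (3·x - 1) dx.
5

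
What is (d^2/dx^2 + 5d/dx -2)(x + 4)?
- 2 x - 3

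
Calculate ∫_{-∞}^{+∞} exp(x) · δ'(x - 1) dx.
- e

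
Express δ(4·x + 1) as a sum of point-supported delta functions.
\frac{\delta(x + 1/4)}{4}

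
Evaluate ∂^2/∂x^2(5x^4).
60 x^{2}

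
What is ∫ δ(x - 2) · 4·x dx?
8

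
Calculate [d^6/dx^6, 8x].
48\frac{d^{5}}{dx^{5}}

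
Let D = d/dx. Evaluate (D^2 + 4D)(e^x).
5 e^{x}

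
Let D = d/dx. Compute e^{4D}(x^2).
x^{2} + 8 x + 16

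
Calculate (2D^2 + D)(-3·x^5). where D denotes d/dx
15 x^{3} \left(- x - 8\right)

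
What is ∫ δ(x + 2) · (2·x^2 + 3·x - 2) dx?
0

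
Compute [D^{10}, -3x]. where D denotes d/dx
-30D^{9}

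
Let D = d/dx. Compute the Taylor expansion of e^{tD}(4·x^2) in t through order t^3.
4 t^{2} + 8 t x + 4 x^{2}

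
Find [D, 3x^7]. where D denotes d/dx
21 x^{6}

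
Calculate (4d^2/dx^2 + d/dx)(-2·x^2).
- 4 x - 16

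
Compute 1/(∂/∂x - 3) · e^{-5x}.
- \frac{e^{- 5 x}}{8}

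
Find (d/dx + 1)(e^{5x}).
6 e^{5 x}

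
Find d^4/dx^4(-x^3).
0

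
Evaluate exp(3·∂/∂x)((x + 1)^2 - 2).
x^{2} + 8 x + 14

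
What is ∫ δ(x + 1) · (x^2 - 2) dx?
-1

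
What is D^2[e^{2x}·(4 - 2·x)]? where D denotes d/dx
8 \left(1 - x\right) e^{2 x}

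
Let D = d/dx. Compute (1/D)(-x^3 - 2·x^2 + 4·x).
- \frac{x^{4}}{4} - \frac{2 x^{3}}{3} + 2 x^{2}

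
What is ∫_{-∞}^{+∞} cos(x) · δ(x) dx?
1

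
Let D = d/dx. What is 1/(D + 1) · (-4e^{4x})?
- \frac{4 e^{4 x}}{5}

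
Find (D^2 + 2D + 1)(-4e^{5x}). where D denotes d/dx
- 144 e^{5 x}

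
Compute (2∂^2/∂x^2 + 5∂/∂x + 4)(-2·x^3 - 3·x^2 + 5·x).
- 8 x^{3} - 42 x^{2} - 34 x + 13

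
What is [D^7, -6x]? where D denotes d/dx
-42D^{6}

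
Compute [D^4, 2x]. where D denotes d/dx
8D^{3}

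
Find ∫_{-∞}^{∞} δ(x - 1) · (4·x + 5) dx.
9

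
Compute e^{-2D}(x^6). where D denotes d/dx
x^{6} - 12 x^{5} + 60 x^{4} - 160 x^{3} + 240 x^{2} - 192 x + 64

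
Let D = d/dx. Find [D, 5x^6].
30 x^{5}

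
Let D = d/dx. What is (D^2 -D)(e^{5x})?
20 e^{5 x}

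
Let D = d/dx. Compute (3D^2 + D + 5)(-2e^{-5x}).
- 150 e^{- 5 x}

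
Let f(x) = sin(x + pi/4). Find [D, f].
\cos{\left(x + \frac{\pi}{4} \right)}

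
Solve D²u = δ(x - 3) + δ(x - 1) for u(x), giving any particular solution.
\frac{|x - 3|}{2} + \frac{|x - 1|}{2}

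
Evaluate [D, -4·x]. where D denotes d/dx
-4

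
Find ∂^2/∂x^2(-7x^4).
- 84 x^{2}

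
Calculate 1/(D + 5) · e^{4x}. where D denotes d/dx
\frac{e^{4 x}}{9}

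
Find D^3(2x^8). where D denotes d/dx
672 x^{5}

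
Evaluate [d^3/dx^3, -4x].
-12\frac{d^{2}}{dx^{2}}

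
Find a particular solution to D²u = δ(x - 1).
\frac{|x - 1|}{2}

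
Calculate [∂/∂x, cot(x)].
- \frac{1}{\sin^{2}{\left(x \right)}}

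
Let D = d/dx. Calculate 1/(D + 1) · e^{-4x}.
- \frac{e^{- 4 x}}{3}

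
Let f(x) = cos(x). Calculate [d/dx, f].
- \sin{\left(x \right)}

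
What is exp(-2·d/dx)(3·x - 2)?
3 x - 8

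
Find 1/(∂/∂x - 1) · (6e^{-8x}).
- \frac{2 e^{- 8 x}}{3}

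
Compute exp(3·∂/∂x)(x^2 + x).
x^{2} + 7 x + 12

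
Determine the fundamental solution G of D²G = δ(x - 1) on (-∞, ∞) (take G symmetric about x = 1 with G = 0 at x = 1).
\frac{|x - 1|}{2}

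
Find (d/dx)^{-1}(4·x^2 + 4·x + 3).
\frac{4 x^{3}}{3} + 2 x^{2} + 3 x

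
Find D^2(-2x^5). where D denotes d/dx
- 40 x^{3}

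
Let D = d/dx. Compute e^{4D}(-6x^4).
- 6 x^{4} - 96 x^{3} - 576 x^{2} - 1536 x - 1536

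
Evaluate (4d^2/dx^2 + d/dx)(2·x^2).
4 x + 16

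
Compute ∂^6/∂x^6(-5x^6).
-3600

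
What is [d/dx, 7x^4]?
28 x^{3}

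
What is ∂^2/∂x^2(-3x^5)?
- 60 x^{3}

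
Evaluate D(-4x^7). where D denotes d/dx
- 28 x^{6}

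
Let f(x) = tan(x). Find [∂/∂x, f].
\frac{1}{\cos^{2}{\left(x \right)}}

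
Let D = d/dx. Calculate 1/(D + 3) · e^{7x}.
\frac{e^{7 x}}{10}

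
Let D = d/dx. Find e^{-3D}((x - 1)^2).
x^{2} - 8 x + 16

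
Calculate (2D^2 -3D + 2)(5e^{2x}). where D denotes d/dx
20 e^{2 x}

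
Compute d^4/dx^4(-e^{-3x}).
- 81 e^{- 3 x}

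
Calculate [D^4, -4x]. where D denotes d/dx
-16D^{3}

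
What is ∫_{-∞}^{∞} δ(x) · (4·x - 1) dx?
-1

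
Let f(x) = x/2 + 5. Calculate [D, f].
\frac{1}{2}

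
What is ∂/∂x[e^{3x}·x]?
\left(3 x + 1\right) e^{3 x}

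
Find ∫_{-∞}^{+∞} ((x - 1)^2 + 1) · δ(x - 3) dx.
5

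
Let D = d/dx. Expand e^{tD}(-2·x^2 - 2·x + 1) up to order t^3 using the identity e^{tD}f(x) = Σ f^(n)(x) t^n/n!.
- 2 t^{2} - 2 t \left(2 x + 1\right) - 2 x^{2} - 2 x + 1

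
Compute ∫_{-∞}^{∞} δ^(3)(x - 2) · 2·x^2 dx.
0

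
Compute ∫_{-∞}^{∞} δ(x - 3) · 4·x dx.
12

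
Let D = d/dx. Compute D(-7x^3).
- 21 x^{2}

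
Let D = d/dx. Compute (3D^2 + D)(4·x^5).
20 x^{3} \left(x + 12\right)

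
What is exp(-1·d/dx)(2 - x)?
3 - x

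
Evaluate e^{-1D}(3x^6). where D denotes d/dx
3 x^{6} - 18 x^{5} + 45 x^{4} - 60 x^{3} + 45 x^{2} - 18 x + 3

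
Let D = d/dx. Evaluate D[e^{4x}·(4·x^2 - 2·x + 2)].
\left(16 x^{2} + 6\right) e^{4 x}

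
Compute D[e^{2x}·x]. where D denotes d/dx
\left(2 x + 1\right) e^{2 x}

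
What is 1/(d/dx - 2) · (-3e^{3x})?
- 3 e^{3 x}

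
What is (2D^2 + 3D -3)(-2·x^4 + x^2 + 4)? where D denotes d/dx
6 x^{4} - 24 x^{3} - 51 x^{2} + 6 x - 8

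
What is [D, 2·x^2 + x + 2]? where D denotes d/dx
4 x + 1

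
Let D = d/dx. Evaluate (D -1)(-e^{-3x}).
4 e^{- 3 x}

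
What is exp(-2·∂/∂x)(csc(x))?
\csc{\left(x - 2 \right)}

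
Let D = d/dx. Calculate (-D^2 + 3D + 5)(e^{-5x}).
- 35 e^{- 5 x}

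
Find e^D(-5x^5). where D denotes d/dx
- 5 x^{5} - 25 x^{4} - 50 x^{3} - 50 x^{2} - 25 x - 5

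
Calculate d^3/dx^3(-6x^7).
- 1260 x^{4}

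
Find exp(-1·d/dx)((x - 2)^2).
x^{2} - 6 x + 9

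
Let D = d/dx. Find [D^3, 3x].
9D^{2}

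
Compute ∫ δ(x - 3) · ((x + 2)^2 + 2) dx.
27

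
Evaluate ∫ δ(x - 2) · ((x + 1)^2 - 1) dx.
8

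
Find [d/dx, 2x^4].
8 x^{3}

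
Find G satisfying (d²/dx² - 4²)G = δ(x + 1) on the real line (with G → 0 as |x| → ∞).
-\frac{e^{-4|x + 1|}}{8}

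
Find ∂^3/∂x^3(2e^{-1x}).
- 2 e^{- x}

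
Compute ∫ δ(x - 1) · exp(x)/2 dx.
\frac{e}{2}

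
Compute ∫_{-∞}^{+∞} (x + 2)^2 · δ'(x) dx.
-4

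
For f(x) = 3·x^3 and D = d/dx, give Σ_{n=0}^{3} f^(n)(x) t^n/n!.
3 t^{3} + 9 t^{2} x + 9 t x^{2} + 3 x^{3}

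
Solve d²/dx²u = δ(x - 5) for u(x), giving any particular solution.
\frac{|x - 5|}{2}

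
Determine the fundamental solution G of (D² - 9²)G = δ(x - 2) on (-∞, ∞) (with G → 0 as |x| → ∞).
-\frac{e^{-9|x - 2|}}{18}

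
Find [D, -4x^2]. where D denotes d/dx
- 8 x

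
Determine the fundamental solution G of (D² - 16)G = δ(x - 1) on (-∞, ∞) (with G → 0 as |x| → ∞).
-\frac{e^{-4|x - 1|}}{8}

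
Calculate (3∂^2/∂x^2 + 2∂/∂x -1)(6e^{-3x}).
120 e^{- 3 x}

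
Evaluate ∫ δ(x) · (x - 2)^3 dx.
-8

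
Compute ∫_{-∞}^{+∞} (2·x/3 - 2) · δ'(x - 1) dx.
- \frac{2}{3}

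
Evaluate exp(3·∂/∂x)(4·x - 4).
4 x + 8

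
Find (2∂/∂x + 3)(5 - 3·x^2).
- 9 x^{2} - 12 x + 15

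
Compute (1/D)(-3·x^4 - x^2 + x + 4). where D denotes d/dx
- \frac{3 x^{5}}{5} - \frac{x^{3}}{3} + \frac{x^{2}}{2} + 4 x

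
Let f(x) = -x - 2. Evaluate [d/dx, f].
-1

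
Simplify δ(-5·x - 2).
\frac{\delta(x + 2/5)}{5}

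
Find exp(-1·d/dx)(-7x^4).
- 7 x^{4} + 28 x^{3} - 42 x^{2} + 28 x - 7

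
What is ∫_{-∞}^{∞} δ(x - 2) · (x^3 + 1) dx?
9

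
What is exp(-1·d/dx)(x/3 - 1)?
\frac{x}{3} - \frac{4}{3}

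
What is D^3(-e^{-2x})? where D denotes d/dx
8 e^{- 2 x}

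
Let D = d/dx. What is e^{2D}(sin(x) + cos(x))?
\sqrt{2} \sin{\left(x + \frac{\pi}{4} + 2 \right)}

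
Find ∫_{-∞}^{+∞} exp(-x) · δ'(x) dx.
1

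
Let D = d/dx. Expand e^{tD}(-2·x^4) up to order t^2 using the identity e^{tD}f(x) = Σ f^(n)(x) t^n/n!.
2 x^{2} \left(- 6 t^{2} - 4 t x - x^{2}\right)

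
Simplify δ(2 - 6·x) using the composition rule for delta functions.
\frac{\delta(x - 1/3)}{6}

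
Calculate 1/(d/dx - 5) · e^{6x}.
e^{6 x}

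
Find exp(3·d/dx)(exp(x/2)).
e^{\frac{x}{2} + \frac{3}{2}}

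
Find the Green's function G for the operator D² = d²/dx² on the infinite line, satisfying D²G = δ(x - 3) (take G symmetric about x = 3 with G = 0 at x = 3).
\frac{|x - 3|}{2}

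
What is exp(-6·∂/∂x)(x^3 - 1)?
x^{3} - 18 x^{2} + 108 x - 217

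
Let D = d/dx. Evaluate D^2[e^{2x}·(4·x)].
16 \left(x + 1\right) e^{2 x}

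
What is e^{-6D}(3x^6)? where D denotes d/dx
3 x^{6} - 108 x^{5} + 1620 x^{4} - 12960 x^{3} + 58320 x^{2} - 139968 x + 139968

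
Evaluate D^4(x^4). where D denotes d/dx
24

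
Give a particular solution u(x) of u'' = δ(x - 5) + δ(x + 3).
\frac{|x - 5|}{2} + \frac{|x + 3|}{2}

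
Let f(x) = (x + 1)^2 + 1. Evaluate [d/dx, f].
2 x + 2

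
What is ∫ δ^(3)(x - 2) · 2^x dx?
- 4 \log{\left(2 \right)}^{3}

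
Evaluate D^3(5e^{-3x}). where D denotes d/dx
- 135 e^{- 3 x}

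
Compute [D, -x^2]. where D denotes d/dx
- 2 x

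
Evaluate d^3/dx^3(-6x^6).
- 720 x^{3}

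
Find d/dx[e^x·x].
\left(x + 1\right) e^{x}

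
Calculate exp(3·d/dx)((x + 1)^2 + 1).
x^{2} + 8 x + 17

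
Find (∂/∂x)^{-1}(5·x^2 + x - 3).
\frac{5 x^{3}}{3} + \frac{x^{2}}{2} - 3 x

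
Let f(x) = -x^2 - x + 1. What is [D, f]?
- 2 x - 1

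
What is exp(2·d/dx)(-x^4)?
- x^{4} - 8 x^{3} - 24 x^{2} - 32 x - 16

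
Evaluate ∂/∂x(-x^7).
- 7 x^{6}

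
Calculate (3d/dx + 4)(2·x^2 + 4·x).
8 x^{2} + 28 x + 12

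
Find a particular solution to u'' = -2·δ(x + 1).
-|x + 1|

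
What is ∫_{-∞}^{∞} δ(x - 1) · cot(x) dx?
\cot{\left(1 \right)}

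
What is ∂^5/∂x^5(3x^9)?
45360 x^{4}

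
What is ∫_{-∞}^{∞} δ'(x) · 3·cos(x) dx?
0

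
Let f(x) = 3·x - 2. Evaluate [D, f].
3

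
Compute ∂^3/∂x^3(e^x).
e^{x}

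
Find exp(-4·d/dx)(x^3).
x^{3} - 12 x^{2} + 48 x - 64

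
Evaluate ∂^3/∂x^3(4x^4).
96 x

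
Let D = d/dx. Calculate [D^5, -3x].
-15D^{4}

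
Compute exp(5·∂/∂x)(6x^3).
6 x^{3} + 90 x^{2} + 450 x + 750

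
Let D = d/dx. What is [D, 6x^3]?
18 x^{2}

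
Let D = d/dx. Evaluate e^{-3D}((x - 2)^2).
x^{2} - 10 x + 25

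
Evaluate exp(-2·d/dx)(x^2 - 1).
x^{2} - 4 x + 3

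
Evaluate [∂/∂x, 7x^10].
70 x^{9}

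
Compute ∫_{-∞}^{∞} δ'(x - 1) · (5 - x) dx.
1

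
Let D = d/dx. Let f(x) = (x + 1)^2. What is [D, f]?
2 x + 2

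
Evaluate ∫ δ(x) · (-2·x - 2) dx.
-2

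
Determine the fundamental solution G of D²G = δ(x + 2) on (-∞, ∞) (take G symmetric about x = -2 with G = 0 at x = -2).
\frac{|x + 2|}{2}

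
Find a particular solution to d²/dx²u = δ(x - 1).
\frac{|x - 1|}{2}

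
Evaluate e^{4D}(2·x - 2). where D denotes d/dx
2 x + 6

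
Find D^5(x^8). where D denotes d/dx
6720 x^{3}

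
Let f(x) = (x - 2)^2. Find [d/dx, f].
2 x - 4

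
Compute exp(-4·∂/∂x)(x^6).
x^{6} - 24 x^{5} + 240 x^{4} - 1280 x^{3} + 3840 x^{2} - 6144 x + 4096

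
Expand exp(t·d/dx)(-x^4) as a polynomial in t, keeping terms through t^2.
x^{2} \left(- 6 t^{2} - 4 t x - x^{2}\right)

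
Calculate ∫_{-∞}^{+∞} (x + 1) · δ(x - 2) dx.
3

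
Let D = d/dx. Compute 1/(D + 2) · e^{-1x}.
e^{- x}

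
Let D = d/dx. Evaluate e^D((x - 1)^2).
x^{2}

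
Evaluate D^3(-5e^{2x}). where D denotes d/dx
- 40 e^{2 x}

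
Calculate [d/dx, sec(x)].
\tan{\left(x \right)} \sec{\left(x \right)}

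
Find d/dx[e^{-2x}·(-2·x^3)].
x^{2} \left(4 x - 6\right) e^{- 2 x}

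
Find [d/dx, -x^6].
- 6 x^{5}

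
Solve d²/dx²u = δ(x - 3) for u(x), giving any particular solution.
\frac{|x - 3|}{2}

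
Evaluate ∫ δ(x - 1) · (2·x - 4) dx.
-2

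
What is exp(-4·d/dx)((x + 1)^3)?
x^{3} - 9 x^{2} + 27 x - 27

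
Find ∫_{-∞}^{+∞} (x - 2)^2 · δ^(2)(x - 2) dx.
2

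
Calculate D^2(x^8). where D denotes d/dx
56 x^{6}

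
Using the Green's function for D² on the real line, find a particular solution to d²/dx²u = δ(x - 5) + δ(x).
\frac{|x - 5|}{2} + \frac{|x|}{2}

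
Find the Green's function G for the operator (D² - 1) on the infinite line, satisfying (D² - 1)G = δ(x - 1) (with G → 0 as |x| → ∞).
-\frac{e^{-|x - 1|}}{2}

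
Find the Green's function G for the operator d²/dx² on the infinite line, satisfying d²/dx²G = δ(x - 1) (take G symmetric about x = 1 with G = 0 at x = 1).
\frac{|x - 1|}{2}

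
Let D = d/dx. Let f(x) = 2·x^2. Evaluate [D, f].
4 x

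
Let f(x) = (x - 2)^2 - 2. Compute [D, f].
2 x - 4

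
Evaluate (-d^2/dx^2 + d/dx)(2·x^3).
6 x \left(x - 2\right)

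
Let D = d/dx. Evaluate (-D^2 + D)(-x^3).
3 x \left(2 - x\right)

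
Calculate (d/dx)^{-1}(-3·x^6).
- \frac{3 x^{7}}{7}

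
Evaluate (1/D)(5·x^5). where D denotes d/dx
\frac{5 x^{6}}{6}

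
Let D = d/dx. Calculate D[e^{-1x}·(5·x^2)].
5 x \left(2 - x\right) e^{- x}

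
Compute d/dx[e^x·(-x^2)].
x \left(- x - 2\right) e^{x}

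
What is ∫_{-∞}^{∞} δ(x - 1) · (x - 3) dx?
-2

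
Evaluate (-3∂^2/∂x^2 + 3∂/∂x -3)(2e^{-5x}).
- 186 e^{- 5 x}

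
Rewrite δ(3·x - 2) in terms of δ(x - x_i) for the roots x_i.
\frac{\delta(x - 2/3)}{3}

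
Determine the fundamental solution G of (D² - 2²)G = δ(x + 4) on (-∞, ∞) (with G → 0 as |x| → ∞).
-\frac{e^{-2|x + 4|}}{4}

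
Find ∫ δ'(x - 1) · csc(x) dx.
\cot{\left(1 \right)} \csc{\left(1 \right)}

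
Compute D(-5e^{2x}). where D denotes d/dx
- 10 e^{2 x}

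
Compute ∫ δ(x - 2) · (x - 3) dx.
-1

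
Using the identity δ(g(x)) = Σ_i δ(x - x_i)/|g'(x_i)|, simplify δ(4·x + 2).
\frac{\delta(x + 1/2)}{4}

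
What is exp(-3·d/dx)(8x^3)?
8 x^{3} - 72 x^{2} + 216 x - 216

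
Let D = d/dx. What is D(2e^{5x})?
10 e^{5 x}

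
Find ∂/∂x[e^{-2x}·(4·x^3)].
x^{2} \left(12 - 8 x\right) e^{- 2 x}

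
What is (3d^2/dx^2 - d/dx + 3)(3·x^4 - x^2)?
9 x^{4} - 12 x^{3} + 105 x^{2} + 2 x - 6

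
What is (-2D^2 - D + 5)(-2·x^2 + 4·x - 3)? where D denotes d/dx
- 10 x^{2} + 24 x - 11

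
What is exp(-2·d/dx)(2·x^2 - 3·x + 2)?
2 x^{2} - 11 x + 16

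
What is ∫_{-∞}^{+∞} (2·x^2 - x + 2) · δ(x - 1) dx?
3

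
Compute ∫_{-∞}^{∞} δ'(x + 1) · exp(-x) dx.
e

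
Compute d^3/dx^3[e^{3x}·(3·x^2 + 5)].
\left(81 x^{2} + 162 x + 189\right) e^{3 x}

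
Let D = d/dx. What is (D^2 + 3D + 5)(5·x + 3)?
25 x + 30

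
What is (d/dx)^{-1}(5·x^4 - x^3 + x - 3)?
x^{5} - \frac{x^{4}}{4} + \frac{x^{2}}{2} - 3 x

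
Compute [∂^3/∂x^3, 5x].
15\frac{d^{2}}{dx^{2}}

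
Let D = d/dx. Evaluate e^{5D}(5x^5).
5 x^{5} + 125 x^{4} + 1250 x^{3} + 6250 x^{2} + 15625 x + 15625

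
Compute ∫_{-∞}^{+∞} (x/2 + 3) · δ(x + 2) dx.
2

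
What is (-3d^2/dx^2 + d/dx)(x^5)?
5 x^{3} \left(x - 12\right)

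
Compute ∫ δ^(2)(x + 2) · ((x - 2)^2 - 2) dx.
2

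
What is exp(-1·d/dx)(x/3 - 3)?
\frac{x}{3} - \frac{10}{3}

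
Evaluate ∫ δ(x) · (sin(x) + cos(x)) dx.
1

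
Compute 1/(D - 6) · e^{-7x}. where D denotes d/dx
- \frac{e^{- 7 x}}{13}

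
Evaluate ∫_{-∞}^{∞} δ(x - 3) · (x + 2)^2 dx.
25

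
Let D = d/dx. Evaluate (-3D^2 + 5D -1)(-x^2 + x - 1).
x^{2} - 11 x + 12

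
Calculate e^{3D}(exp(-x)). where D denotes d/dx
e^{- x - 3}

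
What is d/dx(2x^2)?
4 x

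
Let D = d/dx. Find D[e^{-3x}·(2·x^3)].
6 x^{2} \left(1 - x\right) e^{- 3 x}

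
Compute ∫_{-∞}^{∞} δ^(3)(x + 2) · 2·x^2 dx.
0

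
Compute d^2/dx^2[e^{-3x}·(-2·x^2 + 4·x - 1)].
\left(- 18 x^{2} + 60 x - 37\right) e^{- 3 x}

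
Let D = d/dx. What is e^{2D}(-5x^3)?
- 5 x^{3} - 30 x^{2} - 60 x - 40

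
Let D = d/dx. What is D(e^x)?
e^{x}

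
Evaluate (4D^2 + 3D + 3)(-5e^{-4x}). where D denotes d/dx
- 275 e^{- 4 x}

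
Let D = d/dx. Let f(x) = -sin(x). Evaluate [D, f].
- \cos{\left(x \right)}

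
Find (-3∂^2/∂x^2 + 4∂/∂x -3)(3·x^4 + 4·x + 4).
- 9 x^{4} + 48 x^{3} - 108 x^{2} - 12 x + 4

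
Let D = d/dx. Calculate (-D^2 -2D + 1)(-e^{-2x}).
- e^{- 2 x}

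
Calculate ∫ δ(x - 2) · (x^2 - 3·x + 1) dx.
-1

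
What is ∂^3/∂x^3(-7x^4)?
- 168 x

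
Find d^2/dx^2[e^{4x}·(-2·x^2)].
\left(- 32 x^{2} - 32 x - 4\right) e^{4 x}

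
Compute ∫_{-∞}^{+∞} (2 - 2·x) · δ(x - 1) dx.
0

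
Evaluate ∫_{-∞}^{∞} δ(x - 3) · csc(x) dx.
\csc{\left(3 \right)}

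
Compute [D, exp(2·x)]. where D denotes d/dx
2 e^{2 x}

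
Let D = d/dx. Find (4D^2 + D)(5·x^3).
15 x \left(x + 8\right)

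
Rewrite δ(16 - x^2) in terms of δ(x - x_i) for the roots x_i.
\frac{\delta(x - 4) + \delta(x + 4)}{8}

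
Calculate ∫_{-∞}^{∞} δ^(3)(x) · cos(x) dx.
0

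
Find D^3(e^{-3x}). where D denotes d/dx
- 27 e^{- 3 x}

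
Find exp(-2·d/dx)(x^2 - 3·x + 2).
x^{2} - 7 x + 12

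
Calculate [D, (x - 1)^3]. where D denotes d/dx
3 \left(x - 1\right)^{2}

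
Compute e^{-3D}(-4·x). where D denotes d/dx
12 - 4 x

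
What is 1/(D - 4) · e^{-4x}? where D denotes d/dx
- \frac{e^{- 4 x}}{8}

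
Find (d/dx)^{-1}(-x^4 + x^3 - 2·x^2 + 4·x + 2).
- \frac{x^{5}}{5} + \frac{x^{4}}{4} - \frac{2 x^{3}}{3} + 2 x^{2} + 2 x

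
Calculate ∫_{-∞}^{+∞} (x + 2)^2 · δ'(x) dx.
-4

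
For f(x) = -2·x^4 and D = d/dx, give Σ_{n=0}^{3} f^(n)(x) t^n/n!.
2 x \left(- 4 t^{3} - 6 t^{2} x - 4 t x^{2} - x^{3}\right)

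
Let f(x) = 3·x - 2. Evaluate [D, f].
3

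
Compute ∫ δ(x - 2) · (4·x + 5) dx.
13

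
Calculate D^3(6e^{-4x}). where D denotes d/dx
- 384 e^{- 4 x}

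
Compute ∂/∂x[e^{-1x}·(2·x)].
2 \left(1 - x\right) e^{- x}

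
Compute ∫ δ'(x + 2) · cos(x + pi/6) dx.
\cos{\left(\frac{\pi}{3} + 2 \right)}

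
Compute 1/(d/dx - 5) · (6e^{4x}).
- 6 e^{4 x}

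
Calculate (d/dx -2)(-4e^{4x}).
- 8 e^{4 x}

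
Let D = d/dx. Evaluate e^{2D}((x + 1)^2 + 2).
x^{2} + 6 x + 11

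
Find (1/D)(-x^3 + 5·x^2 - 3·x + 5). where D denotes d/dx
- \frac{x^{4}}{4} + \frac{5 x^{3}}{3} - \frac{3 x^{2}}{2} + 5 x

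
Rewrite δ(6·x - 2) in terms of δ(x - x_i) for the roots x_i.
\frac{\delta(x - 1/3)}{6}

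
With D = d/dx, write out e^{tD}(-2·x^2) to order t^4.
- 2 t^{2} - 4 t x - 2 x^{2}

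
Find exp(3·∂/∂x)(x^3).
x^{3} + 9 x^{2} + 27 x + 27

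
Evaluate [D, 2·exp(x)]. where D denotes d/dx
2 e^{x}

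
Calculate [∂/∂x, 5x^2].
10 x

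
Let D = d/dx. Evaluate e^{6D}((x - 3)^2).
x^{2} + 6 x + 9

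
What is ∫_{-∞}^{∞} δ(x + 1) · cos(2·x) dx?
\cos{\left(2 \right)}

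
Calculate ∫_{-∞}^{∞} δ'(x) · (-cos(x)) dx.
0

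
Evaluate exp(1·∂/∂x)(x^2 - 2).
x^{2} + 2 x - 1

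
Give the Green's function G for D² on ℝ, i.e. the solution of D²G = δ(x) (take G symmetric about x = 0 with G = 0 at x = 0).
\frac{|x|}{2}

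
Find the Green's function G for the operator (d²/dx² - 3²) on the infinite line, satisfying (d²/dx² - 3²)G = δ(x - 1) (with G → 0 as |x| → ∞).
-\frac{e^{-3|x - 1|}}{6}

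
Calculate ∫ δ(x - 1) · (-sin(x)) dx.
- \sin{\left(1 \right)}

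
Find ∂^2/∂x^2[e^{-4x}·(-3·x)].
24 \left(1 - 2 x\right) e^{- 4 x}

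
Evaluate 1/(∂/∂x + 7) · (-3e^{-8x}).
3 e^{- 8 x}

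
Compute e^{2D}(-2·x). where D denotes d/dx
- 2 x - 4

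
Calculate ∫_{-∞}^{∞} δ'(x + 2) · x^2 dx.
4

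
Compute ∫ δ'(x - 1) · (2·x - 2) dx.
-2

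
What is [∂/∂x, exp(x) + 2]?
e^{x}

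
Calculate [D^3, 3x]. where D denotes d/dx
9D^{2}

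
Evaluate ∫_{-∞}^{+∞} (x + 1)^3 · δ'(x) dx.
-3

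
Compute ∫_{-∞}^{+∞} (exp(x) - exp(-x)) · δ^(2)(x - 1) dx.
2 \sinh{\left(1 \right)}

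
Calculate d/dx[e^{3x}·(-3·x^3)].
9 x^{2} \left(- x - 1\right) e^{3 x}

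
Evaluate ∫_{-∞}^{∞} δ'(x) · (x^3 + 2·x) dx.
-2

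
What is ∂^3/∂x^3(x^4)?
24 x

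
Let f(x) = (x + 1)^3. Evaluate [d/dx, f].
3 \left(x + 1\right)^{2}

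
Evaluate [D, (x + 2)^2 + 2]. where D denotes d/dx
2 x + 4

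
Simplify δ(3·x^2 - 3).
\frac{\delta(x - 1) + \delta(x + 1)}{6}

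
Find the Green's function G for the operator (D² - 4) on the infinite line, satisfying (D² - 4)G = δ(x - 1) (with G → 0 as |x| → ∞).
-\frac{e^{-2|x - 1|}}{4}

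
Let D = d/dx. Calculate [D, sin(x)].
\cos{\left(x \right)}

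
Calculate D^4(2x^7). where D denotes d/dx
1680 x^{3}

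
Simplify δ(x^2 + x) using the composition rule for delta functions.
\frac{\delta(x + 1) + \delta(x)}{1}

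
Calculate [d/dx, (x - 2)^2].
2 x - 4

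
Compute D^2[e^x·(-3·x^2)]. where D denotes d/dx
3 \left(- x^{2} - 4 x - 2\right) e^{x}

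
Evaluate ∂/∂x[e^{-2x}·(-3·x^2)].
6 x \left(x - 1\right) e^{- 2 x}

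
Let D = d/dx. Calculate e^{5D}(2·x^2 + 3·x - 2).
2 x^{2} + 23 x + 63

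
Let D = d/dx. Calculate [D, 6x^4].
24 x^{3}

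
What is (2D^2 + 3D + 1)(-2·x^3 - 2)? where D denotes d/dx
- 2 x^{3} - 18 x^{2} - 24 x - 2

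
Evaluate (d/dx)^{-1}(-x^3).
- \frac{x^{4}}{4}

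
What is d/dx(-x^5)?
- 5 x^{4}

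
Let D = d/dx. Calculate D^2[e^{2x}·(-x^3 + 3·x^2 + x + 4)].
\left(- 4 x^{3} + 22 x + 26\right) e^{2 x}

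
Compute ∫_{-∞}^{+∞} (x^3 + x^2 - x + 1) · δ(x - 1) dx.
2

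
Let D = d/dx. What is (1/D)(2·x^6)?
\frac{2 x^{7}}{7}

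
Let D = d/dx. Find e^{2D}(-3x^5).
- 3 x^{5} - 30 x^{4} - 120 x^{3} - 240 x^{2} - 240 x - 96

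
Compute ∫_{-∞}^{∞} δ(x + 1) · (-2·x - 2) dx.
0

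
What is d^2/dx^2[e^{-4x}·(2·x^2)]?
4 \left(8 x^{2} - 8 x + 1\right) e^{- 4 x}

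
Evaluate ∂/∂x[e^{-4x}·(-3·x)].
3 \left(4 x - 1\right) e^{- 4 x}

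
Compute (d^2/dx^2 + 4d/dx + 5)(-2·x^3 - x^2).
- 10 x^{3} - 29 x^{2} - 20 x - 2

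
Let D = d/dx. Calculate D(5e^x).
5 e^{x}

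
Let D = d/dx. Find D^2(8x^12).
1056 x^{10}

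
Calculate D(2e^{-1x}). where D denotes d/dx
- 2 e^{- x}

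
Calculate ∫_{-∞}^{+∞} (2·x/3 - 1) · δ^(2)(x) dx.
0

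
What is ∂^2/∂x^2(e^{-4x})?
16 e^{- 4 x}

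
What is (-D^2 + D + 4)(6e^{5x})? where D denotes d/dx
- 96 e^{5 x}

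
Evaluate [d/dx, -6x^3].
- 18 x^{2}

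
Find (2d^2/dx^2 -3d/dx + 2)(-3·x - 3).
3 - 6 x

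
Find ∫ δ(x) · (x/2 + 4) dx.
4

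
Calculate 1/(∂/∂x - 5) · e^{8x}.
\frac{e^{8 x}}{3}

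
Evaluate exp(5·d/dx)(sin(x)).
\sin{\left(x + 5 \right)}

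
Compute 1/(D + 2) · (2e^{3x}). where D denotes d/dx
\frac{2 e^{3 x}}{5}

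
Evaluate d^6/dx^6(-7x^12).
- 4656960 x^{6}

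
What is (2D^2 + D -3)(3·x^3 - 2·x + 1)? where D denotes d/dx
- 9 x^{3} + 9 x^{2} + 42 x - 5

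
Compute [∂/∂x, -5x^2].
- 10 x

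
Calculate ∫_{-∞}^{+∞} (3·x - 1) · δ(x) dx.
-1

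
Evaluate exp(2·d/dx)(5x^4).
5 x^{4} + 40 x^{3} + 120 x^{2} + 160 x + 80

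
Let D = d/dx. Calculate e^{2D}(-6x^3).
- 6 x^{3} - 36 x^{2} - 72 x - 48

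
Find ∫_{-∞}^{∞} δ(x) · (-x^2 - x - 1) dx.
-1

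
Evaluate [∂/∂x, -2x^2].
- 4 x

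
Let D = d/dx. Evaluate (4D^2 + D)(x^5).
5 x^{3} \left(x + 16\right)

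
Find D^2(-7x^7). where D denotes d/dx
- 294 x^{5}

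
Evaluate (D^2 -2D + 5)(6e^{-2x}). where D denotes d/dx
78 e^{- 2 x}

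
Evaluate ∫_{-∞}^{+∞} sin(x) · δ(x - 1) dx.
\sin{\left(1 \right)}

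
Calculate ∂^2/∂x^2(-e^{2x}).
- 4 e^{2 x}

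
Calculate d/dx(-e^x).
- e^{x}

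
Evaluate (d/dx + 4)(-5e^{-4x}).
0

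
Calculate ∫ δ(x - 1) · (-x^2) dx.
-1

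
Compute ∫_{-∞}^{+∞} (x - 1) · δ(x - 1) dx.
0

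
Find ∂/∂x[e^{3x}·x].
\left(3 x + 1\right) e^{3 x}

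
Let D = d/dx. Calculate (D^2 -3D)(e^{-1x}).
4 e^{- x}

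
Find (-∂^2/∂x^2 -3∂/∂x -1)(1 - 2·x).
2 x + 5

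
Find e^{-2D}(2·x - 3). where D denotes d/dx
2 x - 7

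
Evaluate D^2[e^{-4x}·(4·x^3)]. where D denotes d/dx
8 x \left(8 x^{2} - 12 x + 3\right) e^{- 4 x}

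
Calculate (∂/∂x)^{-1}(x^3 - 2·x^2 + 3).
\frac{x^{4}}{4} - \frac{2 x^{3}}{3} + 3 x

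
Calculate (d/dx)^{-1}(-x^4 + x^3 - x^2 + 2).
- \frac{x^{5}}{5} + \frac{x^{4}}{4} - \frac{x^{3}}{3} + 2 x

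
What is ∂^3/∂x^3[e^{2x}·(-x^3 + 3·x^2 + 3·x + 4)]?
\left(- 8 x^{3} - 12 x^{2} + 60 x + 98\right) e^{2 x}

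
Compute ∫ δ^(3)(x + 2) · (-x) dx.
0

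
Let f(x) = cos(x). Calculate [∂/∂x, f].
- \sin{\left(x \right)}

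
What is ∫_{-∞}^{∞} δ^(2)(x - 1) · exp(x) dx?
e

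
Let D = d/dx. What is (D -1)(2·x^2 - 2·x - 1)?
- 2 x^{2} + 6 x - 1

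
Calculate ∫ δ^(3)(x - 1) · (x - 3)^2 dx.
0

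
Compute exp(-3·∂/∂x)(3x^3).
3 x^{3} - 27 x^{2} + 81 x - 81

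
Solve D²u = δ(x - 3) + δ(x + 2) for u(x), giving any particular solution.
\frac{|x - 3|}{2} + \frac{|x + 2|}{2}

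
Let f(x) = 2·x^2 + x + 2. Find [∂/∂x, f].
4 x + 1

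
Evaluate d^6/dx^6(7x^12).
4656960 x^{6}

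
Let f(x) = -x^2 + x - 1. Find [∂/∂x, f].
1 - 2 x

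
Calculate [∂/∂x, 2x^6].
12 x^{5}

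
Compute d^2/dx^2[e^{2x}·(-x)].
4 \left(- x - 1\right) e^{2 x}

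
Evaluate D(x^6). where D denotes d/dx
6 x^{5}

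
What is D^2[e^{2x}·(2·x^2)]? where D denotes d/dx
\left(8 x^{2} + 16 x + 4\right) e^{2 x}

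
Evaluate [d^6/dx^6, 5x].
30\frac{d^{5}}{dx^{5}}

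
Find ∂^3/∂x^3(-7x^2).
0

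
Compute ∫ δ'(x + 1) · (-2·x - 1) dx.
2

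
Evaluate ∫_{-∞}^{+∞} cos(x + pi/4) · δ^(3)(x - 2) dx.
- \sin{\left(\frac{\pi}{4} + 2 \right)}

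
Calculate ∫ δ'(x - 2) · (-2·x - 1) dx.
2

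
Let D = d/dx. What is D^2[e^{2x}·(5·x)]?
20 \left(x + 1\right) e^{2 x}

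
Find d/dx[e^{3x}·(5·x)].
\left(15 x + 5\right) e^{3 x}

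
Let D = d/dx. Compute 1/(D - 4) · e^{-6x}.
- \frac{e^{- 6 x}}{10}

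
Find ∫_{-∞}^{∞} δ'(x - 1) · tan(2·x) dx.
- \frac{2}{\cos^{2}{\left(2 \right)}}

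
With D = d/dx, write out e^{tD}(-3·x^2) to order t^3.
- 3 t^{2} - 6 t x - 3 x^{2}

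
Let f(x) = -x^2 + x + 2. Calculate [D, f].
1 - 2 x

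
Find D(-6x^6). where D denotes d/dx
- 36 x^{5}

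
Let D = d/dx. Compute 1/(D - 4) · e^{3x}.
- e^{3 x}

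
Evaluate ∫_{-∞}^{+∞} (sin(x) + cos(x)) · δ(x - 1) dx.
\cos{\left(1 \right)} + \sin{\left(1 \right)}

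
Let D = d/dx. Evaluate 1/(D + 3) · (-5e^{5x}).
- \frac{5 e^{5 x}}{8}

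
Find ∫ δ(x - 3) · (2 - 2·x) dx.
-4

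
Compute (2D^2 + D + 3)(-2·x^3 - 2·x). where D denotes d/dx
- 6 x^{3} - 6 x^{2} - 30 x - 2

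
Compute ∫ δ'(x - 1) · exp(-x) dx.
e^{-1}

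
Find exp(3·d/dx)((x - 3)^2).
x^{2}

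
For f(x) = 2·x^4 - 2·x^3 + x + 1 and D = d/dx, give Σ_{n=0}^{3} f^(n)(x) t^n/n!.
t^{3} \left(8 x - 2\right) + 6 t^{2} x \left(2 x - 1\right) + t \left(8 x^{3} - 6 x^{2} + 1\right) + 2 x^{4} - 2 x^{3} + x + 1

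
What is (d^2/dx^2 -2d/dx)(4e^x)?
- 4 e^{x}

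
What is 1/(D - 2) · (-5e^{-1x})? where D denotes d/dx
\frac{5 e^{- x}}{3}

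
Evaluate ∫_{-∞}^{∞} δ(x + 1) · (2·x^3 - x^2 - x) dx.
-2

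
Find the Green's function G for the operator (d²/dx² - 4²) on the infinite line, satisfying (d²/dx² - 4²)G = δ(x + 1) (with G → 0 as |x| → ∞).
-\frac{e^{-4|x + 1|}}{8}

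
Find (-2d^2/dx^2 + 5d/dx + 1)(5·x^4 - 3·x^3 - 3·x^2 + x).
5 x^{4} + 97 x^{3} - 168 x^{2} + 7 x + 17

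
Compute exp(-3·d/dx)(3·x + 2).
3 x - 7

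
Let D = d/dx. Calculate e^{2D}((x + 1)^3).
x^{3} + 9 x^{2} + 27 x + 27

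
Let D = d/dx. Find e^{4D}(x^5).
x^{5} + 20 x^{4} + 160 x^{3} + 640 x^{2} + 1280 x + 1024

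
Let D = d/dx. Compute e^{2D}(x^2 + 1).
x^{2} + 4 x + 5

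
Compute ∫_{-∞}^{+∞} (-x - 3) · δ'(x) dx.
1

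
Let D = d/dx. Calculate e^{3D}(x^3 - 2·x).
x^{3} + 9 x^{2} + 25 x + 21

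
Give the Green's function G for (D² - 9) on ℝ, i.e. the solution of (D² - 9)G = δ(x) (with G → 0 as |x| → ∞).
-\frac{e^{-3|x|}}{6}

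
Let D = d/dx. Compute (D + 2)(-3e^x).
- 9 e^{x}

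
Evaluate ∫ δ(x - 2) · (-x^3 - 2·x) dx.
-12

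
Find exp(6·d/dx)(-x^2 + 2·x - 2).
- x^{2} - 10 x - 26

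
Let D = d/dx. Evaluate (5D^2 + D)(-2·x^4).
8 x^{2} \left(- x - 15\right)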